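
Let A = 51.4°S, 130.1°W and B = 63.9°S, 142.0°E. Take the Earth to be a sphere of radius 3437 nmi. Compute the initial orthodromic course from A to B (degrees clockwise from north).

218.8°

N = sin Δλ·cos φ₂ = -0.4396;  D = cos φ₁ sin φ₂ − sin φ₁ cos φ₂ cos Δλ = -0.5477
initial course = atan2(N, D) = 218.76°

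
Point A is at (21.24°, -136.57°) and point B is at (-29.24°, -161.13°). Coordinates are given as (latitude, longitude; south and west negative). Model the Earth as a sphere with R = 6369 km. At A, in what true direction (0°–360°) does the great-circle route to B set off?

θ = atan2( sin Δλ·cos φ₂ ,  cos φ₁ sin φ₂ − sin φ₁ cos φ₂ cos Δλ )
  = atan2(-0.3627, -0.7428) = 206.02°

206.0°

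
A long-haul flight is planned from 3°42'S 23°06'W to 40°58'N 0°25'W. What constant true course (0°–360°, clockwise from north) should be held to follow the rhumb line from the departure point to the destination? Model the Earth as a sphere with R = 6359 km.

Δψ = ln[tan(π/4+φ₂/2)/tan(π/4+φ₁/2)] = +0.8497
Δλ = +0.3959 rad (taken the short way round)
course = atan2(Δλ, Δψ) = 24.98°

25.0°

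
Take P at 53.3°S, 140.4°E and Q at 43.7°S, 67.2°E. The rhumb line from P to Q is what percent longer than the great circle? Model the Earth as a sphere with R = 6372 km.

Great circle: σ = 0.8247 rad → d_gc = Rσ = 5254.7 km
Rhumb: Δφ = +0.1676, Δλ = -1.2776, Δψ = +0.2539, q = Δφ/Δψ = 0.6599 → d_rh = R√(Δφ²+q²Δλ²) = 5476.8 km
Excess = (5476.8 − 5254.7) / 5254.7 = 222.1 / 5254.7 = 4.23% ≈ 4.2%

4.2%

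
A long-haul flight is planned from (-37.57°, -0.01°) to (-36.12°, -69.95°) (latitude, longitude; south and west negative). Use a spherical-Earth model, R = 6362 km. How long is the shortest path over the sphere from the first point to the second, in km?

6065 km

Haversine: a = sin²(Δφ/2)+cos φ₁ cos φ₂ sin²(Δλ/2) = 0.21048;  σ = 2·atan2(√a,√(1−a))
σ = 54.617° → d = Rσ = 6362·0.95325 = 6065 km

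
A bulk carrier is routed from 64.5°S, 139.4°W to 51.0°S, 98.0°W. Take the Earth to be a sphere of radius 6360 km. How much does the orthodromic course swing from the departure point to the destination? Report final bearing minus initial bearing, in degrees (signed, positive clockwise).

Initial bearing θ₁ = atan2(sin Δλ cos φ₂, cos φ₁ sin φ₂ − sin φ₁ cos φ₂ cos Δλ) = 77.60°
Final bearing θ₂ = (initial bearing from the destination back to the start) + 180° = 41.92°
Δθ = θ₂ − θ₁ = -35.7°

-35.7°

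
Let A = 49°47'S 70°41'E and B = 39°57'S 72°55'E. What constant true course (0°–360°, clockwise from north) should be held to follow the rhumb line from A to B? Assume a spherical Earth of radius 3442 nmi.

9.1°

Meridional parts: M(φ₁)=-1.0048, M(φ₂)=-0.7618 → ΔM = +0.2430;  Δλ = +0.0390 rad
tan C = Δλ / ΔM = +0.1604 → C = 9.11°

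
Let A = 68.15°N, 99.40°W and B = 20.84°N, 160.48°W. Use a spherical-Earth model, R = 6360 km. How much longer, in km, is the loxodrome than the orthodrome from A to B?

Great circle: cos σ = sin φ₁ sin φ₂ + cos φ₁ cos φ₂ cos Δλ,  σ = 1.0490 rad → d_gc = 6671.9 km
Rhumb line: Δψ = -1.2729, q = Δφ/Δψ = 0.6487, d_rh = R√(Δφ²+q²Δλ²) = 6849.9 km
Excess = 6849.9 − 6671.9 = 178.0 ≈ 178 km

178 km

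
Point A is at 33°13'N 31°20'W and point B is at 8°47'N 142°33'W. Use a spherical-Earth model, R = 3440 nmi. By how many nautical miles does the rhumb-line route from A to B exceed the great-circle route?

Great circle: cos σ = sin φ₁ sin φ₂ + cos φ₁ cos φ₂ cos Δλ,  σ = 1.7881 rad → d_gc = 6150.9 nmi
Rhumb line: Δψ = -0.4613, q = Δφ/Δψ = 0.9244, d_rh = R√(Δφ²+q²Δλ²) = 6344.2 nmi
Excess = 6344.2 − 6150.9 = 193.3 ≈ 193 nmi

193 nmi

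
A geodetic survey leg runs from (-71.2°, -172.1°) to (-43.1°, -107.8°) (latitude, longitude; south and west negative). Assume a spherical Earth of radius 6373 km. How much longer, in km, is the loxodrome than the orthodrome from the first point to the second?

182 km

Great circle: cos σ = sin φ₁ sin φ₂ + cos φ₁ cos φ₂ cos Δλ,  σ = 0.7245 rad → d_gc = 4616.9 km
Rhumb line: Δψ = +0.9633, q = Δφ/Δψ = 0.5091, d_rh = R√(Δφ²+q²Δλ²) = 4798.9 km
Excess = 4798.9 − 4616.9 = 182.0 ≈ 182 km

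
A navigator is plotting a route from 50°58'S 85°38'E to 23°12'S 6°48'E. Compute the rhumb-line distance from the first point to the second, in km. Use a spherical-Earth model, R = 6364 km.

7500 km

Δψ = ln[tan(π/4+φ₂/2)/tan(π/4+φ₁/2)] = +0.6207;  Δφ = +0.4846 rad,  Δλ = -1.3759 rad
q = Δφ/Δψ = 0.7807
d = R·√(Δφ² + q²Δλ²) = 6364·1.17844 = 7500 km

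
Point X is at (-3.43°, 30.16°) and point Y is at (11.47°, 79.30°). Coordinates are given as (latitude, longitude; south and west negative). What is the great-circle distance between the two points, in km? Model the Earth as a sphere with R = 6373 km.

5683 km

cos σ = sin φ₁ sin φ₂ + cos φ₁ cos φ₂ cos Δλ
      = sin(-3.43°)sin(11.47°) + cos(-3.43°)cos(11.47°)cos(49.14°) = 0.6281
σ = 51.090° → d = Rσ = 6373·0.89168 = 5683 km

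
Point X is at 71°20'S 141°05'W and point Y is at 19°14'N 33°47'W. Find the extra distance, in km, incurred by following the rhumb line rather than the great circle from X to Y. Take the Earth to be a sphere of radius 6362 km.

Great circle: cos σ = sin φ₁ sin φ₂ + cos φ₁ cos φ₂ cos Δλ,  σ = 1.9844 rad → d_gc = 12625.0 km
Rhumb line: Δψ = +2.1479, q = Δφ/Δψ = 0.7359, d_rh = R√(Δφ²+q²Δλ²) = 13342.0 km
Excess = 13342.0 − 12625.0 = 717.0 ≈ 717 km

717 km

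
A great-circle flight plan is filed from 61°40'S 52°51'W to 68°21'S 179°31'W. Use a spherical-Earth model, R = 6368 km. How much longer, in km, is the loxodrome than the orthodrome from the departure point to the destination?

Great circle: cos σ = sin φ₁ sin φ₂ + cos φ₁ cos φ₂ cos Δλ,  σ = 0.7762 rad → d_gc = 4943.15 km
Rhumb line: Δψ = -0.2777, q = Δφ/Δψ = 0.4200, d_rh = R√(Δφ²+q²Δλ²) = 5959.68 km
Excess = 5959.68 − 4943.15 = 1016.53 ≈ 1017 km

1017 km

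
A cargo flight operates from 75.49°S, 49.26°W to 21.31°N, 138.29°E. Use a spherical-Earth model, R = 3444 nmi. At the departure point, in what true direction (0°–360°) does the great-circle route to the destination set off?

N = sin Δλ·cos φ₂ = -0.1224;  D = cos φ₁ sin φ₂ − sin φ₁ cos φ₂ cos Δλ = -0.8030
initial course = atan2(N, D) = 188.67°

188.7°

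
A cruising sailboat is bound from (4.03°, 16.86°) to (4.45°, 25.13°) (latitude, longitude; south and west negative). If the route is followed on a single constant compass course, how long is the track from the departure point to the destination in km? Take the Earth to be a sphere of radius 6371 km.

918 km

Rhumb course C = atan2(Δλ, Δψ) with Δψ = ln[tan(π/4+φ₂/2)/tan(π/4+φ₁/2)] = +0.0074, Δλ = +0.1443 → C = 87.08°
d = R·|Δφ| / |cos C| = 6371·0.00733 / 0.05086 = 918 km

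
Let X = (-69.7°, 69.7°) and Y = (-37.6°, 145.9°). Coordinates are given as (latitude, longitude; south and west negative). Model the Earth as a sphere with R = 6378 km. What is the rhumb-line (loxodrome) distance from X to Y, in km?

5904 km

Δψ = ln[tan(π/4+φ₂/2)/tan(π/4+φ₁/2)] = +1.0111;  Δφ = +0.5603 rad,  Δλ = +1.3299 rad
q = Δφ/Δψ = 0.5541
d = R·√(Δφ² + q²Δλ²) = 6378·0.92573 = 5904 km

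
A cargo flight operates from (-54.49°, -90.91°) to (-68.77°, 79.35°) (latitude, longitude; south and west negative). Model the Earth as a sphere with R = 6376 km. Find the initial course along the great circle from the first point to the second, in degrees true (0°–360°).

175.8°

θ = atan2( sin Δλ·cos φ₂ ,  cos φ₁ sin φ₂ − sin φ₁ cos φ₂ cos Δλ )
  = atan2(+0.0613, -0.8319) = 175.79°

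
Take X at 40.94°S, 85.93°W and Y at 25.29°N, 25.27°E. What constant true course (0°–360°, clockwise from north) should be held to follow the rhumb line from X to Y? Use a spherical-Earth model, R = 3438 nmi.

57.4°

Δψ = ln[tan(π/4+φ₂/2)/tan(π/4+φ₁/2)] = +1.2409
Δλ = +1.9408 rad (taken the short way round)
course = atan2(Δλ, Δψ) = 57.41°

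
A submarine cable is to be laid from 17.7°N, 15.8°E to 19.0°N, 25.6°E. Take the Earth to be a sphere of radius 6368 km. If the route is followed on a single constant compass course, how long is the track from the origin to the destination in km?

1044 km

Δψ = ln[tan(π/4+φ₂/2)/tan(π/4+φ₁/2)] = +0.0239;  Δφ = +0.0227 rad,  Δλ = +0.1710 rad
q = Δφ/Δψ = 0.9491
d = R·√(Δφ² + q²Δλ²) = 6368·0.16392 = 1044 km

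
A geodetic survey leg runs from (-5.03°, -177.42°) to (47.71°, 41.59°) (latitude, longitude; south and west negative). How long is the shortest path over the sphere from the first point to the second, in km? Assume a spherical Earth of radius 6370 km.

cos σ = sin φ₁ sin φ₂ + cos φ₁ cos φ₂ cos Δλ
      = sin(-5.03°)sin(47.71°) + cos(-5.03°)cos(47.71°)cos(-140.99°) = -0.5857
σ = 125.852° → d = Rσ = 6370·2.19654 = 13992 km

13992 km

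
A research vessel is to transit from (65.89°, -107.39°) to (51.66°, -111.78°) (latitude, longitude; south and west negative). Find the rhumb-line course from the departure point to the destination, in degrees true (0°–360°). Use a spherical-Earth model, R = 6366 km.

Meridional parts: M(φ₁)=+1.5438, M(φ₂)=+1.0566 → ΔM = -0.4873;  Δλ = -0.0766 rad
tan C = Δλ / ΔM = +0.1572 → C = 188.94°

188.9°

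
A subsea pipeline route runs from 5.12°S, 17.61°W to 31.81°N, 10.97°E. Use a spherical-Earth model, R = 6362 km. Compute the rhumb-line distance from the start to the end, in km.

5097 km

Δψ = ln[tan(π/4+φ₂/2)/tan(π/4+φ₁/2)] = +0.6756;  Δφ = +0.6446 rad,  Δλ = +0.4988 rad
q = Δφ/Δψ = 0.9540
d = R·√(Δφ² + q²Δλ²) = 6362·0.80119 = 5097 km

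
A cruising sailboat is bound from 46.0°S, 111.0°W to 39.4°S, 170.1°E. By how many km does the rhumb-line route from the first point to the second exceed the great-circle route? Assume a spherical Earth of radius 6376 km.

259 km

Great circle: cos σ = sin φ₁ sin φ₂ + cos φ₁ cos φ₂ cos Δλ,  σ = 0.9765 rad → d_gc = 6226.1 km
Rhumb line: Δψ = +0.1570, q = Δφ/Δψ = 0.7338, d_rh = R√(Δφ²+q²Δλ²) = 6484.7 km
Excess = 6484.7 − 6226.1 = 258.6 ≈ 259 km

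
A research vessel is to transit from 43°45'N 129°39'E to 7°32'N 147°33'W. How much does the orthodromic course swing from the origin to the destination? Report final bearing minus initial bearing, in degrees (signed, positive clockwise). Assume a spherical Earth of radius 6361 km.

At departure: θ₁ = atan2(sin Δλ cos φ₂, cos φ₁ sin φ₂ − sin φ₁ cos φ₂ cos Δλ) = 89.49°
At arrival: θ₂ = atan2(sin Δλ cos φ₁, −cos φ₂ sin φ₁ + sin φ₂ cos φ₁ cos Δλ) = 133.23°
Δθ = θ₂ − θ₁ = +43.7°

+43.7°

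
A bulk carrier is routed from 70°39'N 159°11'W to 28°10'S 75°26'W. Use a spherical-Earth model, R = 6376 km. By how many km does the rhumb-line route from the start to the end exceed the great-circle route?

Great circle: cos σ = sin φ₁ sin φ₂ + cos φ₁ cos φ₂ cos Δλ,  σ = 1.9972 rad → d_gc = 12734.0 km
Rhumb line: Δψ = -2.2818, q = Δφ/Δψ = 0.7558, d_rh = R√(Δφ²+q²Δλ²) = 13059.3 km
Excess = 13059.3 − 12734.0 = 325.3 ≈ 325 km

325 km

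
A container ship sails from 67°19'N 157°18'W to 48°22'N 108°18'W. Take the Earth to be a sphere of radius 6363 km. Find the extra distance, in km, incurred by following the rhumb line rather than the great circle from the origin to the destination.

Great circle: cos σ = sin φ₁ sin φ₂ + cos φ₁ cos φ₂ cos Δλ,  σ = 0.5400 rad → d_gc = 3436.3 km
Rhumb line: Δψ = -0.6395, q = Δφ/Δψ = 0.5172, d_rh = R√(Δφ²+q²Δλ²) = 3514.2 km
Excess = 3514.2 − 3436.3 = 77.9 ≈ 78 km

78 km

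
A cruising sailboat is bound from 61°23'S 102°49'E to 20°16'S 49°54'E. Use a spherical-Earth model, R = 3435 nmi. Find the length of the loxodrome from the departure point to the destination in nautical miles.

3348 nmi

Rhumb course C = atan2(Δλ, Δψ) with Δψ = ln[tan(π/4+φ₂/2)/tan(π/4+φ₁/2)] = +1.0050, Δλ = -0.9236 → C = 317.42°
d = R·|Δφ| / |cos C| = 3435·0.71762 / 0.73629 = 3348 nmi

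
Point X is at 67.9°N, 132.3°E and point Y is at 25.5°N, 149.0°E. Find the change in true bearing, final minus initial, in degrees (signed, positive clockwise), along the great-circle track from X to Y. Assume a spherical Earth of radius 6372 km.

At departure: θ₁ = atan2(sin Δλ cos φ₂, cos φ₁ sin φ₂ − sin φ₁ cos φ₂ cos Δλ) = 157.91°
At arrival: θ₂ = atan2(sin Δλ cos φ₁, −cos φ₂ sin φ₁ + sin φ₂ cos φ₁ cos Δλ) = 170.98°
Δθ = θ₂ − θ₁ = +13.1°

+13.1°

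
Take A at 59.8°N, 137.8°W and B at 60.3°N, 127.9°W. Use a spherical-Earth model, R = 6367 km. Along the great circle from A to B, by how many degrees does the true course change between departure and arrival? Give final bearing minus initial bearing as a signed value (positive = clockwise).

+8.6°

Initial bearing θ₁ = atan2(sin Δλ cos φ₂, cos φ₁ sin φ₂ − sin φ₁ cos φ₂ cos Δλ) = 79.95°
Final bearing θ₂ = (initial bearing from the destination back to the start) + 180° = 88.53°
Δθ = θ₂ − θ₁ = +8.6°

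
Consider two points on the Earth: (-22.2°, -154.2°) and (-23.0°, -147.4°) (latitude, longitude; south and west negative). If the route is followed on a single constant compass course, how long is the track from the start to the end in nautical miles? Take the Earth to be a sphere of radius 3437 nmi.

Δψ = ln[tan(π/4+φ₂/2)/tan(π/4+φ₁/2)] = -0.0151;  Δφ = -0.0140 rad,  Δλ = +0.1187 rad
q = Δφ/Δψ = 0.9232
d = R·√(Δφ² + q²Δλ²) = 3437·0.11045 = 380 nmi

380 nmi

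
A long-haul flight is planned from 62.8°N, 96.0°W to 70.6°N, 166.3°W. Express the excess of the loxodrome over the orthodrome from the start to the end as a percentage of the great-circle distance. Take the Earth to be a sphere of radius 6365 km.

Great circle: σ = 0.4732 rad → d_gc = Rσ = 3012.1 km
Rhumb: Δφ = +0.1361, Δλ = -1.2270, Δψ = +0.3474, q = Δφ/Δψ = 0.3919 → d_rh = R√(Δφ²+q²Δλ²) = 3181.0 km
Excess = (3181.0 − 3012.1) / 3012.1 = 168.9 / 3012.1 = 5.61% ≈ 5.6%

5.6%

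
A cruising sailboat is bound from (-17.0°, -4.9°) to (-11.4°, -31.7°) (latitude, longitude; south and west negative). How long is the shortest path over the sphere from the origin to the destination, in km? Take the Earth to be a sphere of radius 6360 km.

2947 km

Haversine: a = sin²(Δφ/2)+cos φ₁ cos φ₂ sin²(Δλ/2) = 0.05273;  σ = 2·atan2(√a,√(1−a))
σ = 26.551° → d = Rσ = 6360·0.46341 = 2947 km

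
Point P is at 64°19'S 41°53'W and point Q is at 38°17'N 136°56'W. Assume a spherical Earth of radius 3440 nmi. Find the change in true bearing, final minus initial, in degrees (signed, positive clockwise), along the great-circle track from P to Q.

Initial bearing θ₁ = atan2(sin Δλ cos φ₂, cos φ₁ sin φ₂ − sin φ₁ cos φ₂ cos Δλ) = 284.78°
Final bearing θ₂ = (initial bearing from the destination back to the start) + 180° = 327.73°
Δθ = θ₂ − θ₁ = +43.0°

+43.0°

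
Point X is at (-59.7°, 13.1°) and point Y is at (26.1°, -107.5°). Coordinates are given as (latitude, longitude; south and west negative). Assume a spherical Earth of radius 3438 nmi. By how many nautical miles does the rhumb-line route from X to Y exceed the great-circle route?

Great circle: cos σ = sin φ₁ sin φ₂ + cos φ₁ cos φ₂ cos Δλ,  σ = 2.2275 rad → d_gc = 7658.01 nmi
Rhumb line: Δψ = +1.7787, q = Δφ/Δψ = 0.8419, d_rh = R√(Δφ²+q²Δλ²) = 7976.49 nmi
Excess = 7976.49 − 7658.01 = 318.48 ≈ 318 nmi

318 nmi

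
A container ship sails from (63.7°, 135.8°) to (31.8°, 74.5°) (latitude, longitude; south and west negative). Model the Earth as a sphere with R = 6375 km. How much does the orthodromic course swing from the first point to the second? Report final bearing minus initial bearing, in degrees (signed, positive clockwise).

Initial bearing θ₁ = atan2(sin Δλ cos φ₂, cos φ₁ sin φ₂ − sin φ₁ cos φ₂ cos Δλ) = 259.93°
Final bearing θ₂ = (initial bearing from the destination back to the start) + 180° = 210.88°
Δθ = θ₂ − θ₁ = -49.0°

-49.0°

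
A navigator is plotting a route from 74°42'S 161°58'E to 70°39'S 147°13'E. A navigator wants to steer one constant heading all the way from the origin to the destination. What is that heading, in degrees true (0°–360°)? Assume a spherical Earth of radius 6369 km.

Δψ = ln[tan(π/4+φ₂/2)/tan(π/4+φ₁/2)] = +0.2384
Δλ = -0.2574 rad (taken the short way round)
course = atan2(Δλ, Δψ) = 312.81°

312.8°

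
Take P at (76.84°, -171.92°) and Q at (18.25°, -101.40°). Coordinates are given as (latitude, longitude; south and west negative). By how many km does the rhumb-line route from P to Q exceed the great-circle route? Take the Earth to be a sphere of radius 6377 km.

Great circle: cos σ = sin φ₁ sin φ₂ + cos φ₁ cos φ₂ cos Δλ,  σ = 1.1842 rad → d_gc = 7551.60 km
Rhumb line: Δψ = -1.8357, q = Δφ/Δψ = 0.5570, d_rh = R√(Δφ²+q²Δλ²) = 7851.11 km
Excess = 7851.11 − 7551.60 = 299.51 ≈ 300 km

300 km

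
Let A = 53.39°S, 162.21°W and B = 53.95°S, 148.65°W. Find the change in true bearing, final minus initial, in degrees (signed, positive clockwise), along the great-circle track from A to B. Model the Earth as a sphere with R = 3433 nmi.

-10.9°

At departure: θ₁ = atan2(sin Δλ cos φ₂, cos φ₁ sin φ₂ − sin φ₁ cos φ₂ cos Δλ) = 99.44°
At arrival: θ₂ = atan2(sin Δλ cos φ₁, −cos φ₂ sin φ₁ + sin φ₂ cos φ₁ cos Δλ) = 88.50°
Δθ = θ₂ − θ₁ = -10.9°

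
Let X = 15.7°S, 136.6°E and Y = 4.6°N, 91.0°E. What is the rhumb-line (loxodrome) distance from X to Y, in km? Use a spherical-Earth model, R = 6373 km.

5506 km

Rhumb course C = atan2(Δλ, Δψ) with Δψ = ln[tan(π/4+φ₂/2)/tan(π/4+φ₁/2)] = +0.3579, Δλ = -0.7959 → C = 294.21°
d = R·|Δφ| / |cos C| = 6373·0.35430 / 0.41012 = 5506 km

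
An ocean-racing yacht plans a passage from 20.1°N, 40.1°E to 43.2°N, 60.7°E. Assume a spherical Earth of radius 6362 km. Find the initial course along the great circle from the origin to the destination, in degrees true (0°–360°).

32.1°

N = sin Δλ·cos φ₂ = +0.2565;  D = cos φ₁ sin φ₂ − sin φ₁ cos φ₂ cos Δλ = +0.4084
initial course = atan2(N, D) = 32.13°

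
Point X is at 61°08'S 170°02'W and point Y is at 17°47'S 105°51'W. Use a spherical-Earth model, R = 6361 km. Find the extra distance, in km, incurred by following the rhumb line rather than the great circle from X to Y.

171 km

Great circle: cos σ = sin φ₁ sin φ₂ + cos φ₁ cos φ₂ cos Δλ,  σ = 1.0841 rad → d_gc = 6896.3 km
Rhumb line: Δψ = +1.0417, q = Δφ/Δψ = 0.7263, d_rh = R√(Δφ²+q²Δλ²) = 7067.3 km
Excess = 7067.3 − 6896.3 = 171.0 ≈ 171 km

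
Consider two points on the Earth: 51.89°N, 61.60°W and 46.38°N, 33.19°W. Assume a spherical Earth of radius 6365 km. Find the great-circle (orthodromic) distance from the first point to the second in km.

2138 km

cos σ = sin φ₁ sin φ₂ + cos φ₁ cos φ₂ cos Δλ
      = sin(51.89°)sin(46.38°) + cos(51.89°)cos(46.38°)cos(28.41°) = 0.9441
σ = 19.248° → d = Rσ = 6365·0.33594 = 2138 km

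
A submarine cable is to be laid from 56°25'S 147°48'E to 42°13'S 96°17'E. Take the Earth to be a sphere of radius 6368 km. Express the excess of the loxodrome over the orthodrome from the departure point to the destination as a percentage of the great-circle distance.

2.0%

Great circle: σ = 0.6186 rad → d_gc = Rσ = 3939.1 km
Rhumb: Δφ = +0.2478, Δλ = -0.8991, Δψ = +0.3839, q = Δφ/Δψ = 0.6456 → d_rh = R√(Δφ²+q²Δλ²) = 4019.5 km
Excess = (4019.5 − 3939.1) / 3939.1 = 80.4 / 3939.1 = 2.04% ≈ 2.0%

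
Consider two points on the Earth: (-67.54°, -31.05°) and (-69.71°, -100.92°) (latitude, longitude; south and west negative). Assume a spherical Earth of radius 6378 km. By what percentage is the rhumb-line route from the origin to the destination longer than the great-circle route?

Great circle: σ = 0.4217 rad → d_gc = Rσ = 2689.6 km
Rhumb: Δφ = -0.0379, Δλ = -1.2195, Δψ = -0.1040, q = Δφ/Δψ = 0.3642 → d_rh = R√(Δφ²+q²Δλ²) = 2842.7 km
Excess = (2842.7 − 2689.6) / 2689.6 = 153.1 / 2689.6 = 5.69% ≈ 5.7%

5.7%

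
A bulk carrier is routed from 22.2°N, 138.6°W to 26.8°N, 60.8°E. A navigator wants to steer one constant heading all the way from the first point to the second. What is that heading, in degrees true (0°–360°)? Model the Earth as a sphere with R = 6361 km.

Meridional parts: M(φ₁)=+0.3975, M(φ₂)=+0.4858 → ΔM = +0.0883;  Δλ = -2.8030 rad
tan C = Δλ / ΔM = -31.7574 → C = 271.80°

271.8°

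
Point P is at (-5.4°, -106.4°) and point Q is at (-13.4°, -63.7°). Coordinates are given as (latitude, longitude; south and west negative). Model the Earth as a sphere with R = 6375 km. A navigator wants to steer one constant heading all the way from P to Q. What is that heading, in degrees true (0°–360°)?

Δψ = ln[tan(π/4+φ₂/2)/tan(π/4+φ₁/2)] = -0.1416
Δλ = +0.7453 rad (taken the short way round)
course = atan2(Δλ, Δψ) = 100.76°

100.8°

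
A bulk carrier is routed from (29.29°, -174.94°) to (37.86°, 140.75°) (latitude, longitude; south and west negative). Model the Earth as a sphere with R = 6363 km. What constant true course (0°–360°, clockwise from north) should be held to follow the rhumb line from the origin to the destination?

283.1°

Meridional parts: M(φ₁)=+0.5350, M(φ₂)=+0.7149 → ΔM = +0.1798;  Δλ = -0.7734 rad
tan C = Δλ / ΔM = -4.3002 → C = 283.09°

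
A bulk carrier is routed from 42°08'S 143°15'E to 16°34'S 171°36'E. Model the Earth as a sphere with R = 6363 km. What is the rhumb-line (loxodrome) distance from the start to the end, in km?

3923 km

Δψ = ln[tan(π/4+φ₂/2)/tan(π/4+φ₁/2)] = +0.5190;  Δφ = +0.4462 rad,  Δλ = +0.4948 rad
q = Δφ/Δψ = 0.8597
d = R·√(Δφ² + q²Δλ²) = 6363·0.61649 = 3923 km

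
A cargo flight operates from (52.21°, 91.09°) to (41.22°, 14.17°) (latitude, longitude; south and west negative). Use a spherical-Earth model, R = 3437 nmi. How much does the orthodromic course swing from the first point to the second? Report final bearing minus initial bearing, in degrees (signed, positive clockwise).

At departure: θ₁ = atan2(sin Δλ cos φ₂, cos φ₁ sin φ₂ − sin φ₁ cos φ₂ cos Δλ) = 290.18°
At arrival: θ₂ = atan2(sin Δλ cos φ₁, −cos φ₂ sin φ₁ + sin φ₂ cos φ₁ cos Δλ) = 229.88°
Δθ = θ₂ − θ₁ = -60.3°

-60.3°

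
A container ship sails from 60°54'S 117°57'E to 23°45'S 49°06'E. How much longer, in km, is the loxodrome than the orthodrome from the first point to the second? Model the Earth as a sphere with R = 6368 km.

Great circle: cos σ = sin φ₁ sin φ₂ + cos φ₁ cos φ₂ cos Δλ,  σ = 1.0327 rad → d_gc = 6576.1 km
Rhumb line: Δψ = +0.9219, q = Δφ/Δψ = 0.7033, d_rh = R√(Δφ²+q²Δλ²) = 6783.4 km
Excess = 6783.4 − 6576.1 = 207.3 ≈ 207 km

207 km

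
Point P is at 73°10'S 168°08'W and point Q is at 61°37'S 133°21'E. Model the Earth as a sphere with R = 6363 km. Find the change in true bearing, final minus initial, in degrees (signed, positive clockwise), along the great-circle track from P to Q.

Initial bearing θ₁ = atan2(sin Δλ cos φ₂, cos φ₁ sin φ₂ − sin φ₁ cos φ₂ cos Δλ) = 267.58°
Final bearing θ₂ = (initial bearing from the destination back to the start) + 180° = 322.51°
Δθ = θ₂ − θ₁ = +54.9°

+54.9°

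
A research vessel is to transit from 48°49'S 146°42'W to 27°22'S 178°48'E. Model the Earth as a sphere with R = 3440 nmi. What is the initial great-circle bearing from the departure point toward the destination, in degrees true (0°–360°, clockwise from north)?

296.3°

N = sin Δλ·cos φ₂ = -0.5030;  D = cos φ₁ sin φ₂ − sin φ₁ cos φ₂ cos Δλ = +0.2481
initial course = atan2(N, D) = 296.26°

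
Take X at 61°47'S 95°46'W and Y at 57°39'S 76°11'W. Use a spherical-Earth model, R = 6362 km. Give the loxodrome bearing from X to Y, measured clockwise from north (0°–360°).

Meridional parts: M(φ₁)=-1.3810, M(φ₂)=-1.2377 → ΔM = +0.1433;  Δλ = +0.3418 rad
tan C = Δλ / ΔM = +2.3857 → C = 67.26°

67.3°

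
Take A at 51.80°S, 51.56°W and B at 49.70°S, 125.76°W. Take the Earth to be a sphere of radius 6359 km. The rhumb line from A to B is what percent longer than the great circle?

Great circle: σ = 0.7838 rad → d_gc = Rσ = 4984.0 km
Rhumb: Δφ = +0.0367, Δλ = -1.2950, Δψ = +0.0579, q = Δφ/Δψ = 0.6326 → d_rh = R√(Δφ²+q²Δλ²) = 5214.5 km
Excess = (5214.5 − 4984.0) / 4984.0 = 230.5 / 4984.0 = 4.62% ≈ 4.6%

4.6%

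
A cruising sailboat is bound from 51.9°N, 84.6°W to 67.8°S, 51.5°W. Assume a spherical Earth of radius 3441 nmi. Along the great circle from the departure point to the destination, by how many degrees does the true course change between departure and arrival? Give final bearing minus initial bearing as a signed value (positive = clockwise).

At departure: θ₁ = atan2(sin Δλ cos φ₂, cos φ₁ sin φ₂ − sin φ₁ cos φ₂ cos Δλ) = 165.88°
At arrival: θ₂ = atan2(sin Δλ cos φ₁, −cos φ₂ sin φ₁ + sin φ₂ cos φ₁ cos Δλ) = 156.53°
Δθ = θ₂ − θ₁ = -9.4°

-9.4°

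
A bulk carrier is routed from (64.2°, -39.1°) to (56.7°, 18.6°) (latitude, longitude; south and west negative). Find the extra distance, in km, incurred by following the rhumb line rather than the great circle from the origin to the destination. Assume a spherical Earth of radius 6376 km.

Great circle: cos σ = sin φ₁ sin φ₂ + cos φ₁ cos φ₂ cos Δλ,  σ = 0.4946 rad → d_gc = 3153.3 km
Rhumb line: Δψ = -0.2668, q = Δφ/Δψ = 0.4906, d_rh = R√(Δφ²+q²Δλ²) = 3259.0 km
Excess = 3259.0 − 3153.3 = 105.7 ≈ 106 km

106 km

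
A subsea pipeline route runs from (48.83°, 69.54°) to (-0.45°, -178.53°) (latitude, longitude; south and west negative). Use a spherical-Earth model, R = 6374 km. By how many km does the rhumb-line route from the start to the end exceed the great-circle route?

521 km

Great circle: cos σ = sin φ₁ sin φ₂ + cos φ₁ cos φ₂ cos Δλ,  σ = 1.8253 rad → d_gc = 11634.4 km
Rhumb line: Δψ = -0.9871, q = Δφ/Δψ = 0.8713, d_rh = R√(Δφ²+q²Δλ²) = 12155.8 km
Excess = 12155.8 − 11634.4 = 521.4 ≈ 521 km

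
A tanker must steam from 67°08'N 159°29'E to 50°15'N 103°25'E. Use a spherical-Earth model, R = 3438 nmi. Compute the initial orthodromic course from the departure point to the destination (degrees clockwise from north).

N = sin Δλ·cos φ₂ = -0.5305;  D = cos φ₁ sin φ₂ − sin φ₁ cos φ₂ cos Δλ = -0.0301
initial course = atan2(N, D) = 266.75°

266.7°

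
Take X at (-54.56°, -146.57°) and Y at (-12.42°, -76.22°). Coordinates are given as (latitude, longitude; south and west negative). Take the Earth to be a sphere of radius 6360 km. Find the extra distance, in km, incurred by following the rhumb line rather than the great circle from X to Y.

178 km

Great circle: cos σ = sin φ₁ sin φ₂ + cos φ₁ cos φ₂ cos Δλ,  σ = 1.1965 rad → d_gc = 7609.5 km
Rhumb line: Δψ = +0.9224, q = Δφ/Δψ = 0.7973, d_rh = R√(Δφ²+q²Δλ²) = 7787.7 km
Excess = 7787.7 − 7609.5 = 178.2 ≈ 178 km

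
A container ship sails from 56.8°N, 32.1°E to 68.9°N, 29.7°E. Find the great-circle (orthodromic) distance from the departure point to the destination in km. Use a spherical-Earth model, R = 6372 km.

cos σ = sin φ₁ sin φ₂ + cos φ₁ cos φ₂ cos Δλ
      = sin(56.80°)sin(68.90°) + cos(56.80°)cos(68.90°)cos(-2.40°) = 0.9776
σ = 12.147° → d = Rσ = 6372·0.21201 = 1351 km

1351 km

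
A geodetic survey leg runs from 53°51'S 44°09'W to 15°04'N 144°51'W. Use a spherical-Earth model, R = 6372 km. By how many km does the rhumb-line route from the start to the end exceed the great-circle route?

323 km

Great circle: cos σ = sin φ₁ sin φ₂ + cos φ₁ cos φ₂ cos Δλ,  σ = 1.8919 rad → d_gc = 12055.5 km
Rhumb line: Δψ = +1.3858, q = Δφ/Δψ = 0.8680, d_rh = R√(Δφ²+q²Δλ²) = 12378.7 km
Excess = 12378.7 − 12055.5 = 323.2 ≈ 323 km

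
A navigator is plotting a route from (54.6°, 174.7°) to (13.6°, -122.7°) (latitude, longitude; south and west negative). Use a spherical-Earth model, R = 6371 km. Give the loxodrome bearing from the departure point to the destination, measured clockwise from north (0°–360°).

Δψ = ln[tan(π/4+φ₂/2)/tan(π/4+φ₁/2)] = -0.9025
Δλ = +1.0926 rad (taken the short way round)
course = atan2(Δλ, Δψ) = 129.56°

129.6°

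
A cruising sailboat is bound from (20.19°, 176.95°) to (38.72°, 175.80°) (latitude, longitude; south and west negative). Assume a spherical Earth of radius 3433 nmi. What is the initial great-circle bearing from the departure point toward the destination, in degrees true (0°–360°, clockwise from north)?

N = sin Δλ·cos φ₂ = -0.0157;  D = cos φ₁ sin φ₂ − sin φ₁ cos φ₂ cos Δλ = +0.3179
initial course = atan2(N, D) = 357.18°

357.2°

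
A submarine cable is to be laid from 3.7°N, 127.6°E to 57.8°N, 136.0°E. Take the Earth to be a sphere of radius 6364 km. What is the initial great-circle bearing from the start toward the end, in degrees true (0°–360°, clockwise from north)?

N = sin Δλ·cos φ₂ = +0.0778;  D = cos φ₁ sin φ₂ − sin φ₁ cos φ₂ cos Δλ = +0.8104
initial course = atan2(N, D) = 5.49°

5.5°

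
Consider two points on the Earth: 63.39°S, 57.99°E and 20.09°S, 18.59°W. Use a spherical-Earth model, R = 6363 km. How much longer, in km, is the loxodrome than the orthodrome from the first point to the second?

Great circle: cos σ = sin φ₁ sin φ₂ + cos φ₁ cos φ₂ cos Δλ,  σ = 1.1541 rad → d_gc = 7343.5 km
Rhumb line: Δψ = +1.0838, q = Δφ/Δψ = 0.6973, d_rh = R√(Δφ²+q²Δλ²) = 7634.7 km
Excess = 7634.7 − 7343.5 = 291.2 ≈ 291 km

291 km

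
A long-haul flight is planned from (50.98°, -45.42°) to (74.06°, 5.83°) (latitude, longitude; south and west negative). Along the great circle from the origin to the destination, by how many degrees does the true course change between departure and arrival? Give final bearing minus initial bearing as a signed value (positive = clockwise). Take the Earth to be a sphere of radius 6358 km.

+47.0°

At departure: θ₁ = atan2(sin Δλ cos φ₂, cos φ₁ sin φ₂ − sin φ₁ cos φ₂ cos Δλ) = 24.41°
At arrival: θ₂ = atan2(sin Δλ cos φ₁, −cos φ₂ sin φ₁ + sin φ₂ cos φ₁ cos Δλ) = 71.37°
Δθ = θ₂ − θ₁ = +47.0°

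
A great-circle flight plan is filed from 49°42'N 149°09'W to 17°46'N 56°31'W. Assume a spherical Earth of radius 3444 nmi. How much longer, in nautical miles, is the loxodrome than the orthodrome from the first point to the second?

Great circle: cos σ = sin φ₁ sin φ₂ + cos φ₁ cos φ₂ cos Δλ,  σ = 1.3649 rad → d_gc = 4700.8 nmi
Rhumb line: Δψ = -0.6874, q = Δφ/Δψ = 0.8108, d_rh = R√(Δφ²+q²Δλ²) = 4905.8 nmi
Excess = 4905.8 − 4700.8 = 205.0 ≈ 205 nmi

205 nmi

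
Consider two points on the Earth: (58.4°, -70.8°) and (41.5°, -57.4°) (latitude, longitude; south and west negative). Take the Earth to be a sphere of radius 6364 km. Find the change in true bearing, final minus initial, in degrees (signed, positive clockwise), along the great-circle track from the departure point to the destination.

+10.4°

Initial bearing θ₁ = atan2(sin Δλ cos φ₂, cos φ₁ sin φ₂ − sin φ₁ cos φ₂ cos Δλ) = 147.58°
Final bearing θ₂ = (initial bearing from the destination back to the start) + 180° = 157.97°
Δθ = θ₂ − θ₁ = +10.4°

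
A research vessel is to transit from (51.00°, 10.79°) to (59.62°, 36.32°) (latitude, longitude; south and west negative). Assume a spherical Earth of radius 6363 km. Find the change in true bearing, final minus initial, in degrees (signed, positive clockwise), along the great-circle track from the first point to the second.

At departure: θ₁ = atan2(sin Δλ cos φ₂, cos φ₁ sin φ₂ − sin φ₁ cos φ₂ cos Δλ) = 49.18°
At arrival: θ₂ = atan2(sin Δλ cos φ₁, −cos φ₂ sin φ₁ + sin φ₂ cos φ₁ cos Δλ) = 70.35°
Δθ = θ₂ − θ₁ = +21.2°

+21.2°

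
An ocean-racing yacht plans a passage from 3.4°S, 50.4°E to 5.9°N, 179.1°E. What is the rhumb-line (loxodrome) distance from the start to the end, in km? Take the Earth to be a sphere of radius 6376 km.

Rhumb course C = atan2(Δλ, Δψ) with Δψ = ln[tan(π/4+φ₂/2)/tan(π/4+φ₁/2)] = +0.1625, Δλ = +2.2462 → C = 85.86°
d = R·|Δφ| / |cos C| = 6376·0.16232 / 0.07217 = 14340 km

14340 km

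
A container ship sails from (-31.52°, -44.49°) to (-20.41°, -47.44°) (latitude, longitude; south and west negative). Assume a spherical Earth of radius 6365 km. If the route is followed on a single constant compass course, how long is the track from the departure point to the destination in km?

1269 km

Δψ = ln[tan(π/4+φ₂/2)/tan(π/4+φ₁/2)] = +0.2162;  Δφ = +0.1939 rad,  Δλ = -0.0515 rad
q = Δφ/Δψ = 0.8970
d = R·√(Δφ² + q²Δλ²) = 6365·0.19933 = 1269 km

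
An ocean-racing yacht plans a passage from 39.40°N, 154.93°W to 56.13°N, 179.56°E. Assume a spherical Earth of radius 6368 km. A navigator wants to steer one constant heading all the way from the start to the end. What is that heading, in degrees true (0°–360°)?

Meridional parts: M(φ₁)=+0.7493, M(φ₂)=+1.1891 → ΔM = +0.4398;  Δλ = -0.4452 rad
tan C = Δλ / ΔM = -1.0123 → C = 314.65°

314.6°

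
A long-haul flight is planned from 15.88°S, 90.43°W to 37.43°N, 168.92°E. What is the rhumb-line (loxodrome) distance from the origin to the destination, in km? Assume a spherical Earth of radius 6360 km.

12088 km

Rhumb course C = atan2(Δλ, Δψ) with Δψ = ln[tan(π/4+φ₂/2)/tan(π/4+φ₁/2)] = +0.9862, Δλ = -1.7567 → C = 299.31°
d = R·|Δφ| / |cos C| = 6360·0.93044 / 0.48953 = 12088 km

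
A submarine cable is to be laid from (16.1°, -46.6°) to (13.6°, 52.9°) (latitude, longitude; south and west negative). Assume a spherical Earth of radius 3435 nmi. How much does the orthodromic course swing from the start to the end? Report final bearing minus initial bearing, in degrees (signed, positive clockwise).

+33.7°

Initial bearing θ₁ = atan2(sin Δλ cos φ₂, cos φ₁ sin φ₂ − sin φ₁ cos φ₂ cos Δλ) = 74.25°
Final bearing θ₂ = (initial bearing from the destination back to the start) + 180° = 107.94°
Δθ = θ₂ − θ₁ = +33.7°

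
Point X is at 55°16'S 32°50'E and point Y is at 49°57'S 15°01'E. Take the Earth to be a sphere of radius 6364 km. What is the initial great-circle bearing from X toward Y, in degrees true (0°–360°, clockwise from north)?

288.9°

θ = atan2( sin Δλ·cos φ₂ ,  cos φ₁ sin φ₂ − sin φ₁ cos φ₂ cos Δλ )
  = atan2(-0.1969, +0.0673) = 288.87°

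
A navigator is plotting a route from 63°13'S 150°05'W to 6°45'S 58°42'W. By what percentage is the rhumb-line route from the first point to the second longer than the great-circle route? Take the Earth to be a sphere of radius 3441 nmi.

4.8%

Great circle: σ = 1.4765 rad → d_gc = Rσ = 5080.7 nmi
Rhumb: Δφ = +0.9855, Δλ = +1.5949, Δψ = +1.3171, q = Δφ/Δψ = 0.7483 → d_rh = R√(Δφ²+q²Δλ²) = 5325.9 nmi
Excess = (5325.9 − 5080.7) / 5080.7 = 245.2 / 5080.7 = 4.83% ≈ 4.8%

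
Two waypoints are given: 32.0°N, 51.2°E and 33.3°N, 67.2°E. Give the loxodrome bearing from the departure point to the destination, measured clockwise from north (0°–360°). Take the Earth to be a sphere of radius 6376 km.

84.5°

Meridional parts: M(φ₁)=+0.5900, M(φ₂)=+0.6170 → ΔM = +0.0269;  Δλ = +0.2793 rad
tan C = Δλ / ΔM = +10.3624 → C = 84.49°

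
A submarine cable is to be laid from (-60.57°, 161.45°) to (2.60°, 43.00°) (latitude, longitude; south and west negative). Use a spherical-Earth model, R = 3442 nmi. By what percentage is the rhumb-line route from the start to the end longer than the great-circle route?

7.3%

Great circle: σ = 1.8477 rad → d_gc = Rσ = 6359.7 nmi
Rhumb: Δφ = +1.1025, Δλ = -2.0673, Δψ = +1.3824, q = Δφ/Δψ = 0.7975 → d_rh = R√(Δφ²+q²Δλ²) = 6827.0 nmi
Excess = (6827.0 − 6359.7) / 6359.7 = 467.3 / 6359.7 = 7.348% ≈ 7.3%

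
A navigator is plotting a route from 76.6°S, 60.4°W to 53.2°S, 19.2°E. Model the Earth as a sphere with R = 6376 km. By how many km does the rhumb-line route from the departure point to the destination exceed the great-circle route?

Great circle: cos σ = sin φ₁ sin φ₂ + cos φ₁ cos φ₂ cos Δλ,  σ = 0.6368 rad → d_gc = 4060.35 km
Rhumb line: Δψ = +1.0409, q = Δφ/Δψ = 0.3924, d_rh = R√(Δφ²+q²Δλ²) = 4342.84 km
Excess = 4342.84 − 4060.35 = 282.49 ≈ 282 km

282 km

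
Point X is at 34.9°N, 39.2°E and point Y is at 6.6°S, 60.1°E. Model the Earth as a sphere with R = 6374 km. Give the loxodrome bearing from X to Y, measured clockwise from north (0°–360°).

154.5°

Meridional parts: M(φ₁)=+0.6507, M(φ₂)=-0.1154 → ΔM = -0.7662;  Δλ = +0.3648 rad
tan C = Δλ / ΔM = -0.4761 → C = 154.54°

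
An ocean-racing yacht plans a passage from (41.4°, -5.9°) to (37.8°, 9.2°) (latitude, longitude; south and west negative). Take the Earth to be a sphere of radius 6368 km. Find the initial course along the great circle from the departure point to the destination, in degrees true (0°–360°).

θ = atan2( sin Δλ·cos φ₂ ,  cos φ₁ sin φ₂ − sin φ₁ cos φ₂ cos Δλ )
  = atan2(+0.2058, -0.0447) = 102.27°

102.3°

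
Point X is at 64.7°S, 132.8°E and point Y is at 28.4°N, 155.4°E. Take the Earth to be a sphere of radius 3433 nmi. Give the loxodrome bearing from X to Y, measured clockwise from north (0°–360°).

Δψ = ln[tan(π/4+φ₂/2)/tan(π/4+φ₁/2)] = +2.0114
Δλ = +0.3944 rad (taken the short way round)
course = atan2(Δλ, Δψ) = 11.09°

11.1°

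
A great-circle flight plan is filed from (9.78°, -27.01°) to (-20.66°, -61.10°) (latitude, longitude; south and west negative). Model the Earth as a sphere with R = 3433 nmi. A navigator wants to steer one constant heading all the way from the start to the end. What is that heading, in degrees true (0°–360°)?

Δψ = ln[tan(π/4+φ₂/2)/tan(π/4+φ₁/2)] = -0.5402
Δλ = -0.5950 rad (taken the short way round)
course = atan2(Δλ, Δψ) = 227.76°

227.8°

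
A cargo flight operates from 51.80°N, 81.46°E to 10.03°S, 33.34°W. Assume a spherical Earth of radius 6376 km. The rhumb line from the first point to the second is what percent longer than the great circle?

Great circle: σ = 1.9739 rad → d_gc = Rσ = 12585.7 km
Rhumb: Δφ = -1.0791, Δλ = -2.0036, Δψ = -1.2365, q = Δφ/Δψ = 0.8728 → d_rh = R√(Δφ²+q²Δλ²) = 13101.8 km
Excess = (13101.8 − 12585.7) / 12585.7 = 516.1 / 12585.7 = 4.10% ≈ 4.1%

4.1%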